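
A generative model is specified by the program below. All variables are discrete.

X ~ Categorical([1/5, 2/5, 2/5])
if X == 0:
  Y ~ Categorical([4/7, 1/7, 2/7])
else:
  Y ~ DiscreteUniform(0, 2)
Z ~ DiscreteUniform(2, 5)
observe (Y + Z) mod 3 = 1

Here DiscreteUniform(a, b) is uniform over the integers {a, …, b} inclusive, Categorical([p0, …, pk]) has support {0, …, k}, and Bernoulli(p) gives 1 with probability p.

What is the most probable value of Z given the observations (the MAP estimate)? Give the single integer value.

Enumerate traces; 12 have nonzero weight after conditioning:
  (X=0, Y=0, Z=4) weight 1/35
  (X=0, Y=1, Z=3) weight 1/140
  (X=0, Y=2, Z=2) weight 1/70
  (X=0, Y=2, Z=5) weight 1/70
  (X=1, Y=0, Z=4) weight 1/30
  (X=1, Y=1, Z=3) weight 1/30
  (X=1, Y=2, Z=2) weight 1/30
  (X=1, Y=2, Z=5) weight 1/30
  … 4 more
Group by Z:
  weight(Z=2) = 17/210
  weight(Z=3) = 31/420
  weight(Z=4) = 2/21
  weight(Z=5) = 17/210
Total weight = 17/210 + 31/420 + 2/21 + 17/210 = 139/420
P(Z=2 | obs) = 17/210 / 139/420 = 34/139
P(Z=3 | obs) = 31/420 / 139/420 = 31/139
P(Z=4 | obs) = 2/21 / 139/420 = 40/139
P(Z=5 | obs) = 17/210 / 139/420 = 34/139
argmax = 4

argmax_v P(Z = v | obs) = 4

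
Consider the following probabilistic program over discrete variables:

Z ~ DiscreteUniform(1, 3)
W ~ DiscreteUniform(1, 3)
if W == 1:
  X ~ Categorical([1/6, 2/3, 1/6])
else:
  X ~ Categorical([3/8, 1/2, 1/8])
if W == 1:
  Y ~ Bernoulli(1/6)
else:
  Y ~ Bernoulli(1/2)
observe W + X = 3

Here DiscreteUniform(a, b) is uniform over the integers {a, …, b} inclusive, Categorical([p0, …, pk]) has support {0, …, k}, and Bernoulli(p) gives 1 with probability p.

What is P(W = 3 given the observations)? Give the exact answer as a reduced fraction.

Enumerate traces; 18 have nonzero weight after conditioning:
  (Z=1, W=1, X=2, Y=0) weight 5/324
  (Z=1, W=1, X=2, Y=1) weight 1/324
  (Z=1, W=2, X=1, Y=0) weight 1/36
  (Z=1, W=2, X=1, Y=1) weight 1/36
  (Z=1, W=3, X=0, Y=0) weight 1/48
  (Z=1, W=3, X=0, Y=1) weight 1/48
  (Z=2, W=1, X=2, Y=0) weight 5/324
  (Z=2, W=1, X=2, Y=1) weight 1/324
  … 10 more
Group by W:
  weight(W=1) = 1/18
  weight(W=2) = 1/6
  weight(W=3) = 1/8
Total weight = 1/18 + 1/6 + 1/8 = 25/72
P(W=1 | obs) = 1/18 / 25/72 = 4/25
P(W=2 | obs) = 1/6 / 25/72 = 12/25
P(W=3 | obs) = 1/8 / 25/72 = 9/25

P(W = 3 | obs) = 9/25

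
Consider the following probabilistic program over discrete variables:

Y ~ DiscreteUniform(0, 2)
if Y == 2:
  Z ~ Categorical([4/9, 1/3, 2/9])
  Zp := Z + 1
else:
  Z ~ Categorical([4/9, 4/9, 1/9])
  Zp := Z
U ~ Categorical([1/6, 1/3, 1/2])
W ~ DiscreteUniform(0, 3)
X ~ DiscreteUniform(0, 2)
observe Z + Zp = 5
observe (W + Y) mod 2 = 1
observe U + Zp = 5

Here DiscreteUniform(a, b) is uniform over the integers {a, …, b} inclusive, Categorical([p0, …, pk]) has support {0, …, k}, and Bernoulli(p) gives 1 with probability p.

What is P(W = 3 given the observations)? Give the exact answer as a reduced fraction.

Enumerate traces; 6 have nonzero weight after conditioning:
  (Y=2, Z=2, U=2, W=1, X=0) weight 1/324
  (Y=2, Z=2, U=2, W=1, X=1) weight 1/324
  (Y=2, Z=2, U=2, W=1, X=2) weight 1/324
  (Y=2, Z=2, U=2, W=3, X=0) weight 1/324
  (Y=2, Z=2, U=2, W=3, X=1) weight 1/324
  (Y=2, Z=2, U=2, W=3, X=2) weight 1/324
Group by W:
  weight(W=1) = 1/108
  weight(W=3) = 1/108
Total weight = 1/108 + 1/108 = 1/54
P(W=1 | obs) = 1/108 / 1/54 = 1/2
P(W=3 | obs) = 1/108 / 1/54 = 1/2

P(W = 3 | obs) = 1/2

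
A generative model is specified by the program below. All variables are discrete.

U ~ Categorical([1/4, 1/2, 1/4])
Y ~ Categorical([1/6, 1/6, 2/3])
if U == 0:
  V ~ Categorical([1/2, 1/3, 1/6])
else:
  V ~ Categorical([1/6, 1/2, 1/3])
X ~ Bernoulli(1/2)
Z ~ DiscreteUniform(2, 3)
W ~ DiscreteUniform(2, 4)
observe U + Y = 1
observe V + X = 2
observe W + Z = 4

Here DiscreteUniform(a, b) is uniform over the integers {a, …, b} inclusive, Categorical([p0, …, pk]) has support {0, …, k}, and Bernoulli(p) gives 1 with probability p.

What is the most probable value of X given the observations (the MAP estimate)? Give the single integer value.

Enumerate traces; 4 have nonzero weight after conditioning:
  (U=0, Y=1, V=1, X=1, Z=2, W=2) weight 1/864
  (U=0, Y=1, V=2, X=0, Z=2, W=2) weight 1/1728
  (U=1, Y=0, V=1, X=1, Z=2, W=2) weight 1/288
  (U=1, Y=0, V=2, X=0, Z=2, W=2) weight 1/432
Group by X:
  weight(X=0) = 5/1728
  weight(X=1) = 1/216
Total weight = 5/1728 + 1/216 = 13/1728
P(X=0 | obs) = 5/1728 / 13/1728 = 5/13
P(X=1 | obs) = 1/216 / 13/1728 = 8/13
argmax = 1

argmax_v P(X = v | obs) = 1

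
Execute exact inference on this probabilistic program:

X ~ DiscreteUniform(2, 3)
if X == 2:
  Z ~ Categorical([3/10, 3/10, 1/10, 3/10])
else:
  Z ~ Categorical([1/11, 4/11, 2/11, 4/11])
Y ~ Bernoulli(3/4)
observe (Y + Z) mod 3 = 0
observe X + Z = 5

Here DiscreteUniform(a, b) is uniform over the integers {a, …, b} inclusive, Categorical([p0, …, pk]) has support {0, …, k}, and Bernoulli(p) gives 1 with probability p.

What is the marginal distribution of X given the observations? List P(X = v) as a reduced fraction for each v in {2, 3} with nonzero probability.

P(X=2) = 11/31, P(X=3) = 20/31

Enumerate traces; 2 have nonzero weight after conditioning:
  (X=2, Z=3, Y=0) weight 3/80
  (X=3, Z=2, Y=1) weight 3/44
Group by X:
  weight(X=2) = 3/80
  weight(X=3) = 3/44
Total weight = 3/80 + 3/44 = 93/880
P(X=2 | obs) = 3/80 / 93/880 = 11/31
P(X=3 | obs) = 3/44 / 93/880 = 20/31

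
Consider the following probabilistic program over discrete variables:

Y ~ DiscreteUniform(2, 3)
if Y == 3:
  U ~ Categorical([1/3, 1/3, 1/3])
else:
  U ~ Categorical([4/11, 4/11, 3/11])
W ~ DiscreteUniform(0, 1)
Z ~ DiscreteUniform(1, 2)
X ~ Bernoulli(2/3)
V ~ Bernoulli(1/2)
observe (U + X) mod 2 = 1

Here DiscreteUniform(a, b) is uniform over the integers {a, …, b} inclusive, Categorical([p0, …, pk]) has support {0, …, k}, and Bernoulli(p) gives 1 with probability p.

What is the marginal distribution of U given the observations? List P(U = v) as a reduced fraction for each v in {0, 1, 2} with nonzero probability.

P(U=0) = 46/109, P(U=1) = 23/109, P(U=2) = 40/109

Enumerate traces; 48 have nonzero weight after conditioning:
  (Y=2, U=0, W=0, Z=1, X=1, V=0) weight 1/66
  (Y=2, U=0, W=0, Z=1, X=1, V=1) weight 1/66
  (Y=2, U=0, W=0, Z=2, X=1, V=0) weight 1/66
  (Y=2, U=0, W=0, Z=2, X=1, V=1) weight 1/66
  (Y=2, U=0, W=1, Z=1, X=1, V=0) weight 1/66
  (Y=2, U=0, W=1, Z=1, X=1, V=1) weight 1/66
  (Y=2, U=0, W=1, Z=2, X=1, V=0) weight 1/66
  (Y=2, U=0, W=1, Z=2, X=1, V=1) weight 1/66
  (Y=2, U=1, W=0, Z=1, X=0, V=0) weight 1/132
  (Y=2, U=2, W=0, Z=1, X=1, V=0) weight 1/88
  … 38 more
Group by U:
  weight(U=0) = 23/99
  weight(U=1) = 23/198
  weight(U=2) = 20/99
Total weight = 23/99 + 23/198 + 20/99 = 109/198
P(U=0 | obs) = 23/99 / 109/198 = 46/109
P(U=1 | obs) = 23/198 / 109/198 = 23/109
P(U=2 | obs) = 20/99 / 109/198 = 40/109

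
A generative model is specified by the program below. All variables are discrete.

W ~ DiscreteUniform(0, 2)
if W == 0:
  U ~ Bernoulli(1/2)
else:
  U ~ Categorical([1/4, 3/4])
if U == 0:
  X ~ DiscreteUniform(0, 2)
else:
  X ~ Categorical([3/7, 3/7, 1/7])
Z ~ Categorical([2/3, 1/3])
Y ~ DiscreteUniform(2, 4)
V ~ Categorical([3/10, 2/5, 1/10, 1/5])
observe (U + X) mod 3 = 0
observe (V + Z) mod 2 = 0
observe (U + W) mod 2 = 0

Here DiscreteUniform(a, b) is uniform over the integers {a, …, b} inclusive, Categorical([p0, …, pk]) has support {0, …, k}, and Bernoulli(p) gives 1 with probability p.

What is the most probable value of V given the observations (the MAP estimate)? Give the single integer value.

Enumerate traces; 36 have nonzero weight after conditioning:
  (W=0, U=0, X=0, Z=0, Y=2, V=0) weight 1/270
  (W=0, U=0, X=0, Z=0, Y=2, V=2) weight 1/810
  (W=0, U=0, X=0, Z=0, Y=3, V=0) weight 1/270
  (W=0, U=0, X=0, Z=0, Y=3, V=2) weight 1/810
  (W=0, U=0, X=0, Z=0, Y=4, V=0) weight 1/270
  (W=0, U=0, X=0, Z=0, Y=4, V=2) weight 1/810
  (W=0, U=0, X=0, Z=1, Y=2, V=1) weight 1/405
  (W=0, U=0, X=0, Z=1, Y=2, V=3) weight 1/810
  … 28 more
Group by V:
  weight(V=0) = 1/42
  weight(V=1) = 1/63
  weight(V=2) = 1/126
  weight(V=3) = 1/126
Total weight = 1/42 + 1/63 + 1/126 + 1/126 = 1/18
P(V=0 | obs) = 1/42 / 1/18 = 3/7
P(V=1 | obs) = 1/63 / 1/18 = 2/7
P(V=2 | obs) = 1/126 / 1/18 = 1/7
P(V=3 | obs) = 1/126 / 1/18 = 1/7
argmax = 0

argmax_v P(V = v | obs) = 0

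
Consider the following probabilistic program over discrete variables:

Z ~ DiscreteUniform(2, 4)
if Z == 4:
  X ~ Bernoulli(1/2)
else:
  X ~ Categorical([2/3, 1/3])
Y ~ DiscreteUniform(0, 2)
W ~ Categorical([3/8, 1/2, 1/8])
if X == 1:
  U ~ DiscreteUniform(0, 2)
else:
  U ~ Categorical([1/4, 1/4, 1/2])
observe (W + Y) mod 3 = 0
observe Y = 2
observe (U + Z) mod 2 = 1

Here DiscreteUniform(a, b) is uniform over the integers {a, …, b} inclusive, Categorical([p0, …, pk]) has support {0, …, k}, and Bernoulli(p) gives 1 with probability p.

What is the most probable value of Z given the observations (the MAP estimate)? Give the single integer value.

Enumerate traces; 8 have nonzero weight after conditioning:
  (Z=2, X=0, Y=2, W=1, U=1) weight 1/108
  (Z=2, X=1, Y=2, W=1, U=1) weight 1/162
  (Z=3, X=0, Y=2, W=1, U=0) weight 1/108
  (Z=3, X=0, Y=2, W=1, U=2) weight 1/54
  (Z=3, X=1, Y=2, W=1, U=0) weight 1/162
  (Z=3, X=1, Y=2, W=1, U=2) weight 1/162
  (Z=4, X=0, Y=2, W=1, U=1) weight 1/144
  (Z=4, X=1, Y=2, W=1, U=1) weight 1/108
Group by Z:
  weight(Z=2) = 5/324
  weight(Z=3) = 13/324
  weight(Z=4) = 7/432
Total weight = 5/324 + 13/324 + 7/432 = 31/432
P(Z=2 | obs) = 5/324 / 31/432 = 20/93
P(Z=3 | obs) = 13/324 / 31/432 = 52/93
P(Z=4 | obs) = 7/432 / 31/432 = 7/31
argmax = 3

argmax_v P(Z = v | obs) = 3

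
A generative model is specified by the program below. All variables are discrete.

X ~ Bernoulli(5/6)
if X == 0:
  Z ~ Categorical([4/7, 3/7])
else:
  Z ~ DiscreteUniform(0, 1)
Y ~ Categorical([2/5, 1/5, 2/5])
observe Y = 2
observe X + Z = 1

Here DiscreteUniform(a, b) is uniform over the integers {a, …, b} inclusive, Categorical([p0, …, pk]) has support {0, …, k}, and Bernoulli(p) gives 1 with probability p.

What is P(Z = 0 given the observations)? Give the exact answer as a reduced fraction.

P(Z = 0 | obs) = 35/41

Enumerate traces; 2 have nonzero weight after conditioning:
  (X=0, Z=1, Y=2) weight 1/35
  (X=1, Z=0, Y=2) weight 1/6
Group by Z:
  weight(Z=0) = 1/6
  weight(Z=1) = 1/35
Total weight = 1/6 + 1/35 = 41/210
P(Z=0 | obs) = 1/6 / 41/210 = 35/41
P(Z=1 | obs) = 1/35 / 41/210 = 6/41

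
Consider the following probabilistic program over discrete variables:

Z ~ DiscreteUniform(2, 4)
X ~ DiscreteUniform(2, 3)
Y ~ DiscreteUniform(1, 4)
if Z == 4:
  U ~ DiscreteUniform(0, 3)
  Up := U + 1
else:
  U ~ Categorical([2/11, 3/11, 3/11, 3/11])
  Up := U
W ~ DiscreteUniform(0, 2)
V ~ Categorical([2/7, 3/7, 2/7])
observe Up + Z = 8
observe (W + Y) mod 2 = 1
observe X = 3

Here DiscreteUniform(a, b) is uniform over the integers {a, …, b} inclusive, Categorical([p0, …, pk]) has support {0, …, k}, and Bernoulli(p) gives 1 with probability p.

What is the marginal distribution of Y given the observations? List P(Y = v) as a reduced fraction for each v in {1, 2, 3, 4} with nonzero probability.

Enumerate traces; 18 have nonzero weight after conditioning:
  (Z=4, X=3, Y=1, U=3, W=0, V=0) weight 1/1008
  (Z=4, X=3, Y=1, U=3, W=0, V=1) weight 1/672
  (Z=4, X=3, Y=1, U=3, W=0, V=2) weight 1/1008
  (Z=4, X=3, Y=1, U=3, W=2, V=0) weight 1/1008
  (Z=4, X=3, Y=1, U=3, W=2, V=1) weight 1/672
  (Z=4, X=3, Y=1, U=3, W=2, V=2) weight 1/1008
  (Z=4, X=3, Y=2, U=3, W=1, V=0) weight 1/1008
  (Z=4, X=3, Y=2, U=3, W=1, V=1) weight 1/672
  (Z=4, X=3, Y=3, U=3, W=0, V=0) weight 1/1008
  (Z=4, X=3, Y=4, U=3, W=1, V=0) weight 1/1008
  … 8 more
Group by Y:
  weight(Y=1) = 1/144
  weight(Y=2) = 1/288
  weight(Y=3) = 1/144
  weight(Y=4) = 1/288
Total weight = 1/144 + 1/288 + 1/144 + 1/288 = 1/48
P(Y=1 | obs) = 1/144 / 1/48 = 1/3
P(Y=2 | obs) = 1/288 / 1/48 = 1/6
P(Y=3 | obs) = 1/144 / 1/48 = 1/3
P(Y=4 | obs) = 1/288 / 1/48 = 1/6

P(Y=1) = 1/3, P(Y=2) = 1/6, P(Y=3) = 1/3, P(Y=4) = 1/6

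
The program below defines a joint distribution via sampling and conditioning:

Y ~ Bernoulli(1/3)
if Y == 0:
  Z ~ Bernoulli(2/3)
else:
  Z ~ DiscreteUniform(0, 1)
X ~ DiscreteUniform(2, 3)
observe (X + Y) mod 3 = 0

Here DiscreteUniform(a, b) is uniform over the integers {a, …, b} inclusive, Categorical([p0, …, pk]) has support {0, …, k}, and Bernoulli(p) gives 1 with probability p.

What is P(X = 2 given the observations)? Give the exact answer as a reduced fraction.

P(X = 2 | obs) = 1/3

Enumerate traces; 4 have nonzero weight after conditioning:
  (Y=0, Z=0, X=3) weight 1/9
  (Y=0, Z=1, X=3) weight 2/9
  (Y=1, Z=0, X=2) weight 1/12
  (Y=1, Z=1, X=2) weight 1/12
Group by X:
  weight(X=2) = 1/6
  weight(X=3) = 1/3
Total weight = 1/6 + 1/3 = 1/2
P(X=2 | obs) = 1/6 / 1/2 = 1/3
P(X=3 | obs) = 1/3 / 1/2 = 2/3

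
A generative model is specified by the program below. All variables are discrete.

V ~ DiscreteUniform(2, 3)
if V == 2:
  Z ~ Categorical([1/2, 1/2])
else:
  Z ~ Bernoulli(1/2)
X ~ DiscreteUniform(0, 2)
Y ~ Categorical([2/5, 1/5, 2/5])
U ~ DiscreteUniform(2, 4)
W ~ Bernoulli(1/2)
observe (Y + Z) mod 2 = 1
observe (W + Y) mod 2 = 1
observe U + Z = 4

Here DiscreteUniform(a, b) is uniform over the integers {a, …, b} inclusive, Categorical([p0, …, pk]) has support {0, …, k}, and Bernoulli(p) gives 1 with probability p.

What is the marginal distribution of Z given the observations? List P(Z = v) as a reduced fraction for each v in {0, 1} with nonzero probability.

P(Z=0) = 1/5, P(Z=1) = 4/5

Enumerate traces; 18 have nonzero weight after conditioning:
  (V=2, Z=0, X=0, Y=1, U=4, W=0) weight 1/360
  (V=2, Z=0, X=1, Y=1, U=4, W=0) weight 1/360
  (V=2, Z=0, X=2, Y=1, U=4, W=0) weight 1/360
  (V=2, Z=1, X=0, Y=0, U=3, W=1) weight 1/180
  (V=2, Z=1, X=0, Y=2, U=3, W=1) weight 1/180
  (V=2, Z=1, X=1, Y=0, U=3, W=1) weight 1/180
  (V=2, Z=1, X=1, Y=2, U=3, W=1) weight 1/180
  (V=2, Z=1, X=2, Y=0, U=3, W=1) weight 1/180
  … 10 more
Group by Z:
  weight(Z=0) = 1/60
  weight(Z=1) = 1/15
Total weight = 1/60 + 1/15 = 1/12
P(Z=0 | obs) = 1/60 / 1/12 = 1/5
P(Z=1 | obs) = 1/15 / 1/12 = 4/5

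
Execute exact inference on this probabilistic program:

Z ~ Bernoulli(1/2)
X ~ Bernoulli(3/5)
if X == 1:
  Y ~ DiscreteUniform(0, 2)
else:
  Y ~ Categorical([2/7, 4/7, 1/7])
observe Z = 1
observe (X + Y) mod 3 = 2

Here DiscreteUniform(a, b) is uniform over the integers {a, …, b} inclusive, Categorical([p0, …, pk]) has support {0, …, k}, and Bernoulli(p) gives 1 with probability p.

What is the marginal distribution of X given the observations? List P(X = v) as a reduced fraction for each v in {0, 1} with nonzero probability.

P(X=0) = 2/9, P(X=1) = 7/9

Enumerate traces; 2 have nonzero weight after conditioning:
  (Z=1, X=0, Y=2) weight 1/35
  (Z=1, X=1, Y=1) weight 1/10
Group by X:
  weight(X=0) = 1/35
  weight(X=1) = 1/10
Total weight = 1/35 + 1/10 = 9/70
P(X=0 | obs) = 1/35 / 9/70 = 2/9
P(X=1 | obs) = 1/10 / 9/70 = 7/9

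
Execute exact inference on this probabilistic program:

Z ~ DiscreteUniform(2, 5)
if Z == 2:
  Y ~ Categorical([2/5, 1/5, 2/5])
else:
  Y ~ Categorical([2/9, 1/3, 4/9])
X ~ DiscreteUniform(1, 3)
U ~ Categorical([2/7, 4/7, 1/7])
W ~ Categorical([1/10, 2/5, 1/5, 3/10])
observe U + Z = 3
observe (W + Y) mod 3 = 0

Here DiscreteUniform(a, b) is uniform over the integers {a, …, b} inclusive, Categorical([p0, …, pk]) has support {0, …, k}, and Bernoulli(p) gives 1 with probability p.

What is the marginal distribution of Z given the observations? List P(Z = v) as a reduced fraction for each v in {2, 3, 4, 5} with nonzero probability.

P(Z=2) = 54/79, P(Z=3) = 25/79

Enumerate traces; 24 have nonzero weight after conditioning:
  (Z=2, Y=0, X=1, U=1, W=0) weight 1/525
  (Z=2, Y=0, X=1, U=1, W=3) weight 1/175
  (Z=2, Y=0, X=2, U=1, W=0) weight 1/525
  (Z=2, Y=0, X=2, U=1, W=3) weight 1/175
  (Z=2, Y=0, X=3, U=1, W=0) weight 1/525
  (Z=2, Y=0, X=3, U=1, W=3) weight 1/175
  (Z=2, Y=1, X=1, U=1, W=2) weight 1/525
  (Z=2, Y=1, X=2, U=1, W=2) weight 1/525
  (Z=3, Y=0, X=1, U=0, W=0) weight 1/1890
  … 15 more
Group by Z:
  weight(Z=2) = 9/175
  weight(Z=3) = 1/42
Total weight = 9/175 + 1/42 = 79/1050
P(Z=2 | obs) = 9/175 / 79/1050 = 54/79
P(Z=3 | obs) = 1/42 / 79/1050 = 25/79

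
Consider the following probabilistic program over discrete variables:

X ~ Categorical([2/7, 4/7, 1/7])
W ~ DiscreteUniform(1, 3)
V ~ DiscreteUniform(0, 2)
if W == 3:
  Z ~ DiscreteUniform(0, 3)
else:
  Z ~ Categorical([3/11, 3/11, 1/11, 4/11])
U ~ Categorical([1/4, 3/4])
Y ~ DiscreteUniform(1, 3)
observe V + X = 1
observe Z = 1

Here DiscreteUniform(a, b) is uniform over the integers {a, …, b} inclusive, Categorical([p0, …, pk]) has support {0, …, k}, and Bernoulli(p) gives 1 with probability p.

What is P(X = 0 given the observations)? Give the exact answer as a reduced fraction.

P(X = 0 | obs) = 1/3

Enumerate traces; 36 have nonzero weight after conditioning:
  (X=0, W=1, V=1, Z=1, U=0, Y=1) weight 1/1386
  (X=0, W=1, V=1, Z=1, U=0, Y=2) weight 1/1386
  (X=0, W=1, V=1, Z=1, U=0, Y=3) weight 1/1386
  (X=0, W=1, V=1, Z=1, U=1, Y=1) weight 1/462
  (X=0, W=1, V=1, Z=1, U=1, Y=2) weight 1/462
  (X=0, W=1, V=1, Z=1, U=1, Y=3) weight 1/462
  (X=0, W=2, V=1, Z=1, U=0, Y=1) weight 1/1386
  (X=0, W=2, V=1, Z=1, U=0, Y=2) weight 1/1386
  (X=1, W=1, V=0, Z=1, U=0, Y=1) weight 1/693
  … 27 more
Group by X:
  weight(X=0) = 5/198
  weight(X=1) = 5/99
Total weight = 5/198 + 5/99 = 5/66
P(X=0 | obs) = 5/198 / 5/66 = 1/3
P(X=1 | obs) = 5/99 / 5/66 = 2/3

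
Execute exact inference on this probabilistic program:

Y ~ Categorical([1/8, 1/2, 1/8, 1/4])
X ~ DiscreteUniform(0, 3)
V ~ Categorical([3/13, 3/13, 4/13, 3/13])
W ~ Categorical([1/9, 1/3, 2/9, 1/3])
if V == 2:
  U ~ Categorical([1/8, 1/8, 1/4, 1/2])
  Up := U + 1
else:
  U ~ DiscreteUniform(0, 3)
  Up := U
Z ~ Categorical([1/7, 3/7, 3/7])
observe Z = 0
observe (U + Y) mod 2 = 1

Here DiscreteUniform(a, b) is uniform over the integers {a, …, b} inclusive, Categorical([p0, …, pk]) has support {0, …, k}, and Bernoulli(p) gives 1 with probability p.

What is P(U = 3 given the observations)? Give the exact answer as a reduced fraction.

P(U = 3 | obs) = 17/100

Enumerate traces; 512 have nonzero weight after conditioning:
  (Y=0, X=0, V=0, W=0, U=1, Z=0) weight 1/34944
  (Y=0, X=0, V=0, W=0, U=3, Z=0) weight 1/34944
  (Y=0, X=0, V=0, W=1, U=1, Z=0) weight 1/11648
  (Y=0, X=0, V=0, W=1, U=3, Z=0) weight 1/11648
  (Y=0, X=0, V=0, W=2, U=1, Z=0) weight 1/17472
  (Y=0, X=0, V=0, W=2, U=3, Z=0) weight 1/17472
  (Y=0, X=0, V=0, W=3, U=1, Z=0) weight 1/11648
  (Y=0, X=0, V=0, W=3, U=3, Z=0) weight 1/11648
  (Y=1, X=0, V=0, W=0, U=0, Z=0) weight 1/8736
  (Y=1, X=0, V=0, W=0, U=2, Z=0) weight 1/8736
  … 502 more
Group by U:
  weight(U=0) = 33/1456
  weight(U=1) = 11/1456
  weight(U=2) = 3/112
  weight(U=3) = 17/1456
Total weight = 33/1456 + 11/1456 + 3/112 + 17/1456 = 25/364
P(U=0 | obs) = 33/1456 / 25/364 = 33/100
P(U=1 | obs) = 11/1456 / 25/364 = 11/100
P(U=2 | obs) = 3/112 / 25/364 = 39/100
P(U=3 | obs) = 17/1456 / 25/364 = 17/100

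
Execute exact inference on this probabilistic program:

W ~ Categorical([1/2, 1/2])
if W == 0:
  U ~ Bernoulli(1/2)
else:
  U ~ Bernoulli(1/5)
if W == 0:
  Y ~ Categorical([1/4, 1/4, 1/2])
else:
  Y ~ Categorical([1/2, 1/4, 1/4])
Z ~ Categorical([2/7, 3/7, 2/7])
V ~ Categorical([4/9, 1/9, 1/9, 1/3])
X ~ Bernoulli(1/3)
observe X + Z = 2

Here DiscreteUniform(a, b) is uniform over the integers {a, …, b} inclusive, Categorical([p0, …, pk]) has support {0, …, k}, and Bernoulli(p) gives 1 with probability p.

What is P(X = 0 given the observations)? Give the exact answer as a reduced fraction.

P(X = 0 | obs) = 4/7

Enumerate traces; 96 have nonzero weight after conditioning:
  (W=0, U=0, Y=0, Z=1, V=0, X=1) weight 1/252
  (W=0, U=0, Y=0, Z=1, V=1, X=1) weight 1/1008
  (W=0, U=0, Y=0, Z=1, V=2, X=1) weight 1/1008
  (W=0, U=0, Y=0, Z=1, V=3, X=1) weight 1/336
  (W=0, U=0, Y=0, Z=2, V=0, X=0) weight 1/189
  (W=0, U=0, Y=0, Z=2, V=1, X=0) weight 1/756
  (W=0, U=0, Y=0, Z=2, V=2, X=0) weight 1/756
  (W=0, U=0, Y=0, Z=2, V=3, X=0) weight 1/252
  … 88 more
Group by X:
  weight(X=0) = 4/21
  weight(X=1) = 1/7
Total weight = 4/21 + 1/7 = 1/3
P(X=0 | obs) = 4/21 / 1/3 = 4/7
P(X=1 | obs) = 1/7 / 1/3 = 3/7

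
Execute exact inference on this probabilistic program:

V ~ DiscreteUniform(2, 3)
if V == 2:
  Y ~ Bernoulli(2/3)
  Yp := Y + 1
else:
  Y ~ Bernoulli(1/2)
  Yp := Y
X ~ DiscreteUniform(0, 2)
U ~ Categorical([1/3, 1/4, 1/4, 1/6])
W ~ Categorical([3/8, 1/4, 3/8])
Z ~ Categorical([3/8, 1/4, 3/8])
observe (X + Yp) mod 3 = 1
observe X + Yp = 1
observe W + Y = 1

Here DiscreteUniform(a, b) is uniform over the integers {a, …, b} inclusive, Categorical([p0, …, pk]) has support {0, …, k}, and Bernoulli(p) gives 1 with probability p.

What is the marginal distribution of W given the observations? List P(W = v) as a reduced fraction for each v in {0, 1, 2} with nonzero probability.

Enumerate traces; 36 have nonzero weight after conditioning:
  (V=2, Y=0, X=0, U=0, W=1, Z=0) weight 1/576
  (V=2, Y=0, X=0, U=0, W=1, Z=1) weight 1/864
  (V=2, Y=0, X=0, U=0, W=1, Z=2) weight 1/576
  (V=2, Y=0, X=0, U=1, W=1, Z=0) weight 1/768
  (V=2, Y=0, X=0, U=1, W=1, Z=1) weight 1/1152
  (V=2, Y=0, X=0, U=1, W=1, Z=2) weight 1/768
  (V=2, Y=0, X=0, U=2, W=1, Z=0) weight 1/768
  (V=2, Y=0, X=0, U=2, W=1, Z=1) weight 1/1152
  (V=3, Y=1, X=0, U=0, W=0, Z=0) weight 1/256
  … 27 more
Group by W:
  weight(W=0) = 1/32
  weight(W=1) = 5/144
Total weight = 1/32 + 5/144 = 19/288
P(W=0 | obs) = 1/32 / 19/288 = 9/19
P(W=1 | obs) = 5/144 / 19/288 = 10/19

P(W=0) = 9/19, P(W=1) = 10/19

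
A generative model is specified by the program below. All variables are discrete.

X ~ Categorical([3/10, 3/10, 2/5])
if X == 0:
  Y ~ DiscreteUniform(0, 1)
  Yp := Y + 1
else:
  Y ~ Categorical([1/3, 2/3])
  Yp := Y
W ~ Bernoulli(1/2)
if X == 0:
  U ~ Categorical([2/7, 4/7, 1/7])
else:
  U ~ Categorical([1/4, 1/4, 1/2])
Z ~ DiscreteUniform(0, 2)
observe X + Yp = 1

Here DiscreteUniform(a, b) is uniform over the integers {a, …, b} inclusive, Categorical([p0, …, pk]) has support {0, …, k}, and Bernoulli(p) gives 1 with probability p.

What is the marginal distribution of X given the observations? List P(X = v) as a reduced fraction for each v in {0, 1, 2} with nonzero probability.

P(X=0) = 3/5, P(X=1) = 2/5

Enumerate traces; 36 have nonzero weight after conditioning:
  (X=0, Y=0, W=0, U=0, Z=0) weight 1/140
  (X=0, Y=0, W=0, U=0, Z=1) weight 1/140
  (X=0, Y=0, W=0, U=0, Z=2) weight 1/140
  (X=0, Y=0, W=0, U=1, Z=0) weight 1/70
  (X=0, Y=0, W=0, U=1, Z=1) weight 1/70
  (X=0, Y=0, W=0, U=1, Z=2) weight 1/70
  (X=0, Y=0, W=0, U=2, Z=0) weight 1/280
  (X=0, Y=0, W=0, U=2, Z=1) weight 1/280
  (X=1, Y=0, W=0, U=0, Z=0) weight 1/240
  … 27 more
Group by X:
  weight(X=0) = 3/20
  weight(X=1) = 1/10
Total weight = 3/20 + 1/10 = 1/4
P(X=0 | obs) = 3/20 / 1/4 = 3/5
P(X=1 | obs) = 1/10 / 1/4 = 2/5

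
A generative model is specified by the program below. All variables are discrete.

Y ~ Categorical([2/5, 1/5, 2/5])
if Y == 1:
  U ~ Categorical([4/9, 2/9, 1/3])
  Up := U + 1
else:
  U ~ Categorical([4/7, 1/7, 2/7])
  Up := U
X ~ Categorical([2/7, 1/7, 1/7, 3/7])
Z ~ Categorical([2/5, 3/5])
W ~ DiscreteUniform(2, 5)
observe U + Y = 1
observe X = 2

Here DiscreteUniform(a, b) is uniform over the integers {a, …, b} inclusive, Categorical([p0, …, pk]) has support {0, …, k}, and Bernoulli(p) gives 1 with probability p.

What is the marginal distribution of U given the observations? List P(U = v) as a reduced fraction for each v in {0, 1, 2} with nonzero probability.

Enumerate traces; 16 have nonzero weight after conditioning:
  (Y=0, U=1, X=2, Z=0, W=2) weight 1/1225
  (Y=0, U=1, X=2, Z=0, W=3) weight 1/1225
  (Y=0, U=1, X=2, Z=0, W=4) weight 1/1225
  (Y=0, U=1, X=2, Z=0, W=5) weight 1/1225
  (Y=0, U=1, X=2, Z=1, W=2) weight 3/2450
  (Y=0, U=1, X=2, Z=1, W=3) weight 3/2450
  (Y=0, U=1, X=2, Z=1, W=4) weight 3/2450
  (Y=0, U=1, X=2, Z=1, W=5) weight 3/2450
  (Y=1, U=0, X=2, Z=0, W=2) weight 2/1575
  … 7 more
Group by U:
  weight(U=0) = 4/315
  weight(U=1) = 2/245
Total weight = 4/315 + 2/245 = 46/2205
P(U=0 | obs) = 4/315 / 46/2205 = 14/23
P(U=1 | obs) = 2/245 / 46/2205 = 9/23

P(U=0) = 14/23, P(U=1) = 9/23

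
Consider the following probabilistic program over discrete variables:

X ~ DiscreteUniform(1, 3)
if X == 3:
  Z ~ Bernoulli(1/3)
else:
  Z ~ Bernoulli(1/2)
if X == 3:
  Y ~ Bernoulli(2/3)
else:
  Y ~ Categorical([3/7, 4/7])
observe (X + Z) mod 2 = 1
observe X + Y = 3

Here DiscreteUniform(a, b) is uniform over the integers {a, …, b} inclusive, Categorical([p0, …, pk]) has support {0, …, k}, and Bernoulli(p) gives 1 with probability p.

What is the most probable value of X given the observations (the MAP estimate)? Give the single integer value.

argmax_v P(X = v | obs) = 2

Enumerate traces; 2 have nonzero weight after conditioning:
  (X=2, Z=1, Y=1) weight 2/21
  (X=3, Z=0, Y=0) weight 2/27
Group by X:
  weight(X=2) = 2/21
  weight(X=3) = 2/27
Total weight = 2/21 + 2/27 = 32/189
P(X=2 | obs) = 2/21 / 32/189 = 9/16
P(X=3 | obs) = 2/27 / 32/189 = 7/16
argmax = 2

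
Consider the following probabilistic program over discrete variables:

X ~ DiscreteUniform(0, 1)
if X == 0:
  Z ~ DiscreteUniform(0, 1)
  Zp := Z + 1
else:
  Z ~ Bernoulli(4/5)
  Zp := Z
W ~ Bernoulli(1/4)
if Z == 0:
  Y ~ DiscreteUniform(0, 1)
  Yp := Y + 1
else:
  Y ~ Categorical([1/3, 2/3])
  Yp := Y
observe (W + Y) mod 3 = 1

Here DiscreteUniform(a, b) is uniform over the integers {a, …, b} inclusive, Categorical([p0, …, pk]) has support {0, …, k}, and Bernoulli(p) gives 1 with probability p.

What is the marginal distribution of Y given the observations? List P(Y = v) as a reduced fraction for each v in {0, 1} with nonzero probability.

P(Y=0) = 47/266, P(Y=1) = 219/266

Enumerate traces; 8 have nonzero weight after conditioning:
  (X=0, Z=0, W=0, Y=1) weight 3/32
  (X=0, Z=0, W=1, Y=0) weight 1/32
  (X=0, Z=1, W=0, Y=1) weight 1/8
  (X=0, Z=1, W=1, Y=0) weight 1/48
  (X=1, Z=0, W=0, Y=1) weight 3/80
  (X=1, Z=0, W=1, Y=0) weight 1/80
  (X=1, Z=1, W=0, Y=1) weight 1/5
  (X=1, Z=1, W=1, Y=0) weight 1/30
Group by Y:
  weight(Y=0) = 47/480
  weight(Y=1) = 73/160
Total weight = 47/480 + 73/160 = 133/240
P(Y=0 | obs) = 47/480 / 133/240 = 47/266
P(Y=1 | obs) = 73/160 / 133/240 = 219/266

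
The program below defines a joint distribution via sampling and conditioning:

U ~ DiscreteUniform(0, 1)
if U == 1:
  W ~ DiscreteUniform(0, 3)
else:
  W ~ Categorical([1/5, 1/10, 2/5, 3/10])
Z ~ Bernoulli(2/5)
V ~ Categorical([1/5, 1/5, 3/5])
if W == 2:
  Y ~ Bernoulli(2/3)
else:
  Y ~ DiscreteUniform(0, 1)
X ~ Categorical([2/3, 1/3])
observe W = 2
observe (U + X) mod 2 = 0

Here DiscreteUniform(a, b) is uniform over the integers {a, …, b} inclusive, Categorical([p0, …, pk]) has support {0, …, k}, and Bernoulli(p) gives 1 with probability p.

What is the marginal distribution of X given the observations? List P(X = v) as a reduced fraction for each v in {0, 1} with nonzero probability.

Enumerate traces; 24 have nonzero weight after conditioning:
  (U=0, W=2, Z=0, V=0, Y=0, X=0) weight 2/375
  (U=0, W=2, Z=0, V=0, Y=1, X=0) weight 4/375
  (U=0, W=2, Z=0, V=1, Y=0, X=0) weight 2/375
  (U=0, W=2, Z=0, V=1, Y=1, X=0) weight 4/375
  (U=0, W=2, Z=0, V=2, Y=0, X=0) weight 2/125
  (U=0, W=2, Z=0, V=2, Y=1, X=0) weight 4/125
  (U=0, W=2, Z=1, V=0, Y=0, X=0) weight 4/1125
  (U=0, W=2, Z=1, V=0, Y=1, X=0) weight 8/1125
  (U=1, W=2, Z=0, V=0, Y=0, X=1) weight 1/600
  … 15 more
Group by X:
  weight(X=0) = 2/15
  weight(X=1) = 1/24
Total weight = 2/15 + 1/24 = 7/40
P(X=0 | obs) = 2/15 / 7/40 = 16/21
P(X=1 | obs) = 1/24 / 7/40 = 5/21

P(X=0) = 16/21, P(X=1) = 5/21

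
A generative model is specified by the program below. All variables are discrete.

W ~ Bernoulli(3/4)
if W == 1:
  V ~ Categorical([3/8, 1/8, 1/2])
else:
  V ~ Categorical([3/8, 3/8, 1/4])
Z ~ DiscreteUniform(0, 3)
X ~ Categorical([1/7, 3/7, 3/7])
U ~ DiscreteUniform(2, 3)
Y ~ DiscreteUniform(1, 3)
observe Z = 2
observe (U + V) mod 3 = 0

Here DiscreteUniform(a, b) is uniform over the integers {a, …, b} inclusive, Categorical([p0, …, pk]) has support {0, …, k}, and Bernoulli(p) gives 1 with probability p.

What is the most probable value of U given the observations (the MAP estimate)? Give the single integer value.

argmax_v P(U = v | obs) = 3

Enumerate traces; 36 have nonzero weight after conditioning:
  (W=0, V=0, Z=2, X=0, U=3, Y=1) weight 1/1792
  (W=0, V=0, Z=2, X=0, U=3, Y=2) weight 1/1792
  (W=0, V=0, Z=2, X=0, U=3, Y=3) weight 1/1792
  (W=0, V=0, Z=2, X=1, U=3, Y=1) weight 3/1792
  (W=0, V=0, Z=2, X=1, U=3, Y=2) weight 3/1792
  (W=0, V=0, Z=2, X=1, U=3, Y=3) weight 3/1792
  (W=0, V=0, Z=2, X=2, U=3, Y=1) weight 3/1792
  (W=0, V=0, Z=2, X=2, U=3, Y=2) weight 3/1792
  (W=0, V=1, Z=2, X=0, U=2, Y=1) weight 1/1792
  … 27 more
Group by U:
  weight(U=2) = 3/128
  weight(U=3) = 3/64
Total weight = 3/128 + 3/64 = 9/128
P(U=2 | obs) = 3/128 / 9/128 = 1/3
P(U=3 | obs) = 3/64 / 9/128 = 2/3
argmax = 3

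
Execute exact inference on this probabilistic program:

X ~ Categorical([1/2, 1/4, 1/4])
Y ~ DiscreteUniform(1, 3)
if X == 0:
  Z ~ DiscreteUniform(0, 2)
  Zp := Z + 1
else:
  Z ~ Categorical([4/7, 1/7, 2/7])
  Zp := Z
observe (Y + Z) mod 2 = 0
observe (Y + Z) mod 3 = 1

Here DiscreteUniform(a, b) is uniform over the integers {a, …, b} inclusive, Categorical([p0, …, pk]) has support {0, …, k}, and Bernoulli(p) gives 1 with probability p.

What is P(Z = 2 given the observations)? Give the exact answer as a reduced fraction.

P(Z = 2 | obs) = 13/23

Enumerate traces; 6 have nonzero weight after conditioning:
  (X=0, Y=2, Z=2) weight 1/18
  (X=0, Y=3, Z=1) weight 1/18
  (X=1, Y=2, Z=2) weight 1/42
  (X=1, Y=3, Z=1) weight 1/84
  (X=2, Y=2, Z=2) weight 1/42
  (X=2, Y=3, Z=1) weight 1/84
Group by Z:
  weight(Z=1) = 5/63
  weight(Z=2) = 13/126
Total weight = 5/63 + 13/126 = 23/126
P(Z=1 | obs) = 5/63 / 23/126 = 10/23
P(Z=2 | obs) = 13/126 / 23/126 = 13/23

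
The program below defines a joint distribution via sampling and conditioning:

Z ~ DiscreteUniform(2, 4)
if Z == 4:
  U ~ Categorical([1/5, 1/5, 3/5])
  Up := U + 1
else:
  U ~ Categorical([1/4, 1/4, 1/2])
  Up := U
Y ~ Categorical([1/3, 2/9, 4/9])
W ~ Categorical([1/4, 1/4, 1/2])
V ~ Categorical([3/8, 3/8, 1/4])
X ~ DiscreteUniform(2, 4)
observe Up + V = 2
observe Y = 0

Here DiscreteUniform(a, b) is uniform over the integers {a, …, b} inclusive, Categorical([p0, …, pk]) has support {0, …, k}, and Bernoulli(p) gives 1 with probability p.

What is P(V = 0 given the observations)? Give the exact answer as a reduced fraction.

Enumerate traces; 72 have nonzero weight after conditioning:
  (Z=2, U=0, Y=0, W=0, V=2, X=2) weight 1/1728
  (Z=2, U=0, Y=0, W=0, V=2, X=3) weight 1/1728
  (Z=2, U=0, Y=0, W=0, V=2, X=4) weight 1/1728
  (Z=2, U=0, Y=0, W=1, V=2, X=2) weight 1/1728
  (Z=2, U=0, Y=0, W=1, V=2, X=3) weight 1/1728
  (Z=2, U=0, Y=0, W=1, V=2, X=4) weight 1/1728
  (Z=2, U=0, Y=0, W=2, V=2, X=2) weight 1/864
  (Z=2, U=0, Y=0, W=2, V=2, X=3) weight 1/864
  (Z=2, U=1, Y=0, W=0, V=1, X=2) weight 1/1152
  (Z=2, U=2, Y=0, W=0, V=0, X=2) weight 1/576
  … 62 more
Group by V:
  weight(V=0) = 1/20
  weight(V=1) = 7/240
  weight(V=2) = 1/72
Total weight = 1/20 + 7/240 + 1/72 = 67/720
P(V=0 | obs) = 1/20 / 67/720 = 36/67
P(V=1 | obs) = 7/240 / 67/720 = 21/67
P(V=2 | obs) = 1/72 / 67/720 = 10/67

P(V = 0 | obs) = 36/67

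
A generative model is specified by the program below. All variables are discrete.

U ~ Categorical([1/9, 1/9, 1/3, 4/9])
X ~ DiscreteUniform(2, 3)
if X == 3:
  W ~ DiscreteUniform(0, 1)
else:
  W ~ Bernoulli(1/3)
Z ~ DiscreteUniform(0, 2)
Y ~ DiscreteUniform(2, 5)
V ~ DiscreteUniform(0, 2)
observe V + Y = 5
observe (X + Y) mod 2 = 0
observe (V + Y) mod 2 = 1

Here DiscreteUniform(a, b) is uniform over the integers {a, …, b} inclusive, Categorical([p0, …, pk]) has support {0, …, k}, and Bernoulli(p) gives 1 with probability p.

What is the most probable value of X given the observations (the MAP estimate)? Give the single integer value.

argmax_v P(X = v | obs) = 3

Enumerate traces; 72 have nonzero weight after conditioning:
  (U=0, X=2, W=0, Z=0, Y=4, V=1) weight 1/972
  (U=0, X=2, W=0, Z=1, Y=4, V=1) weight 1/972
  (U=0, X=2, W=0, Z=2, Y=4, V=1) weight 1/972
  (U=0, X=2, W=1, Z=0, Y=4, V=1) weight 1/1944
  (U=0, X=2, W=1, Z=1, Y=4, V=1) weight 1/1944
  (U=0, X=2, W=1, Z=2, Y=4, V=1) weight 1/1944
  (U=0, X=3, W=0, Z=0, Y=3, V=2) weight 1/1296
  (U=0, X=3, W=0, Z=0, Y=5, V=0) weight 1/1296
  … 64 more
Group by X:
  weight(X=2) = 1/24
  weight(X=3) = 1/12
Total weight = 1/24 + 1/12 = 1/8
P(X=2 | obs) = 1/24 / 1/8 = 1/3
P(X=3 | obs) = 1/12 / 1/8 = 2/3
argmax = 3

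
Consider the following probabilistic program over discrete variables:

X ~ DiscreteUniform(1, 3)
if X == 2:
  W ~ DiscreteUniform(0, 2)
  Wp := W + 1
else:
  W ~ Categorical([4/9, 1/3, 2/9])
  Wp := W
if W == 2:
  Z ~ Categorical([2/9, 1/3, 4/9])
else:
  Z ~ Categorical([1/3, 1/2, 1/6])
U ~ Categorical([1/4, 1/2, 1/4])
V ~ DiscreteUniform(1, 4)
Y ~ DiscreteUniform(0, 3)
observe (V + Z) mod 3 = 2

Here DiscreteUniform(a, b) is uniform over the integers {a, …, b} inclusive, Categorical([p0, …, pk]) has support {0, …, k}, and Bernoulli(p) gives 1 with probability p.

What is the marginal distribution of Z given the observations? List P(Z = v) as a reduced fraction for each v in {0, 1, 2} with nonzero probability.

P(Z=0) = 37/177, P(Z=1) = 37/59, P(Z=2) = 29/177

Enumerate traces; 432 have nonzero weight after conditioning:
  (X=1, W=0, Z=0, U=0, V=2, Y=0) weight 1/1296
  (X=1, W=0, Z=0, U=0, V=2, Y=1) weight 1/1296
  (X=1, W=0, Z=0, U=0, V=2, Y=2) weight 1/1296
  (X=1, W=0, Z=0, U=0, V=2, Y=3) weight 1/1296
  (X=1, W=0, Z=0, U=1, V=2, Y=0) weight 1/648
  (X=1, W=0, Z=0, U=1, V=2, Y=1) weight 1/648
  (X=1, W=0, Z=0, U=1, V=2, Y=2) weight 1/648
  (X=1, W=0, Z=0, U=1, V=2, Y=3) weight 1/648
  (X=1, W=0, Z=1, U=0, V=1, Y=0) weight 1/864
  (X=1, W=0, Z=2, U=0, V=3, Y=0) weight 1/2592
  … 422 more
Group by Z:
  weight(Z=0) = 37/486
  weight(Z=1) = 37/162
  weight(Z=2) = 29/486
Total weight = 37/486 + 37/162 + 29/486 = 59/162
P(Z=0 | obs) = 37/486 / 59/162 = 37/177
P(Z=1 | obs) = 37/162 / 59/162 = 37/59
P(Z=2 | obs) = 29/486 / 59/162 = 29/177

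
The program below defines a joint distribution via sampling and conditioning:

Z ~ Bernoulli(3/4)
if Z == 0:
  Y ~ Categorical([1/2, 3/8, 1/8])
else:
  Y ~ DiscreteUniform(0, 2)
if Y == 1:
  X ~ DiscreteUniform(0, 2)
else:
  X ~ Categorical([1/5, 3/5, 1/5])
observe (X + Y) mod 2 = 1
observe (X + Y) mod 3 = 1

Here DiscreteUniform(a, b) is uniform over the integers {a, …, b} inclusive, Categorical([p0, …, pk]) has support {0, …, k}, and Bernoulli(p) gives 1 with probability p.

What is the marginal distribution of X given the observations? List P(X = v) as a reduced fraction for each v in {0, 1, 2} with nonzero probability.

P(X=0) = 55/163, P(X=1) = 108/163

Enumerate traces; 4 have nonzero weight after conditioning:
  (Z=0, Y=0, X=1) weight 3/40
  (Z=0, Y=1, X=0) weight 1/32
  (Z=1, Y=0, X=1) weight 3/20
  (Z=1, Y=1, X=0) weight 1/12
Group by X:
  weight(X=0) = 11/96
  weight(X=1) = 9/40
Total weight = 11/96 + 9/40 = 163/480
P(X=0 | obs) = 11/96 / 163/480 = 55/163
P(X=1 | obs) = 9/40 / 163/480 = 108/163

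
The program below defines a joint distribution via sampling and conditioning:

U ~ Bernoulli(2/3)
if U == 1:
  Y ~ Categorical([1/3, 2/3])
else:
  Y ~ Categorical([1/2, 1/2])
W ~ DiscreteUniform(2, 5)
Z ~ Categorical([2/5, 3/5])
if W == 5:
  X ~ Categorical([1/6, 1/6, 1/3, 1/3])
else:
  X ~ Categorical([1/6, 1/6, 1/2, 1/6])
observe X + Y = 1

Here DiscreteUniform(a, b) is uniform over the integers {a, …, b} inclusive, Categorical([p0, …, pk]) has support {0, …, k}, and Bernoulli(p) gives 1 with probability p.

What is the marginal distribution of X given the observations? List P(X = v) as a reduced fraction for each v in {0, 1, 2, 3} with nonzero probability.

P(X=0) = 11/18, P(X=1) = 7/18

Enumerate traces; 32 have nonzero weight after conditioning:
  (U=0, Y=0, W=2, Z=0, X=1) weight 1/360
  (U=0, Y=0, W=2, Z=1, X=1) weight 1/240
  (U=0, Y=0, W=3, Z=0, X=1) weight 1/360
  (U=0, Y=0, W=3, Z=1, X=1) weight 1/240
  (U=0, Y=0, W=4, Z=0, X=1) weight 1/360
  (U=0, Y=0, W=4, Z=1, X=1) weight 1/240
  (U=0, Y=0, W=5, Z=0, X=1) weight 1/360
  (U=0, Y=0, W=5, Z=1, X=1) weight 1/240
  (U=0, Y=1, W=2, Z=0, X=0) weight 1/360
  … 23 more
Group by X:
  weight(X=0) = 11/108
  weight(X=1) = 7/108
Total weight = 11/108 + 7/108 = 1/6
P(X=0 | obs) = 11/108 / 1/6 = 11/18
P(X=1 | obs) = 7/108 / 1/6 = 7/18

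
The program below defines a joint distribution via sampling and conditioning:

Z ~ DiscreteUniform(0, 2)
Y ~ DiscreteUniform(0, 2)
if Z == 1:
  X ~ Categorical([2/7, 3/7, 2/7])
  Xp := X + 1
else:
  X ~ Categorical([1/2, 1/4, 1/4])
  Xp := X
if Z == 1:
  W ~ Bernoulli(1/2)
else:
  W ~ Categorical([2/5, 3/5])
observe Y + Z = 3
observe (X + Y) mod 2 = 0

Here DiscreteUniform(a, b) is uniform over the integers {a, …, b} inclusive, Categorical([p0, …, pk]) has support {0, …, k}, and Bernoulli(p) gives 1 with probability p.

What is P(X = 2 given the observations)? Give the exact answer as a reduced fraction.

P(X = 2 | obs) = 8/23

Enumerate traces; 6 have nonzero weight after conditioning:
  (Z=1, Y=2, X=0, W=0) weight 1/63
  (Z=1, Y=2, X=0, W=1) weight 1/63
  (Z=1, Y=2, X=2, W=0) weight 1/63
  (Z=1, Y=2, X=2, W=1) weight 1/63
  (Z=2, Y=1, X=1, W=0) weight 1/90
  (Z=2, Y=1, X=1, W=1) weight 1/60
Group by X:
  weight(X=0) = 2/63
  weight(X=1) = 1/36
  weight(X=2) = 2/63
Total weight = 2/63 + 1/36 + 2/63 = 23/252
P(X=0 | obs) = 2/63 / 23/252 = 8/23
P(X=1 | obs) = 1/36 / 23/252 = 7/23
P(X=2 | obs) = 2/63 / 23/252 = 8/23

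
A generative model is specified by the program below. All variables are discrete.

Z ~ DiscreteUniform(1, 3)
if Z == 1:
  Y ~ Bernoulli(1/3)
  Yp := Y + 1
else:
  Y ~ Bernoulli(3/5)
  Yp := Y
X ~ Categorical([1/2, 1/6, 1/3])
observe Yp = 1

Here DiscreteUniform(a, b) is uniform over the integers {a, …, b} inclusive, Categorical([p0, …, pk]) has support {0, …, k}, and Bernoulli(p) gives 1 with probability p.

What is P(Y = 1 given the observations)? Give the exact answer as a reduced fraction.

Enumerate traces; 9 have nonzero weight after conditioning:
  (Z=1, Y=0, X=0) weight 1/9
  (Z=1, Y=0, X=1) weight 1/27
  (Z=1, Y=0, X=2) weight 2/27
  (Z=2, Y=1, X=0) weight 1/10
  (Z=2, Y=1, X=1) weight 1/30
  (Z=2, Y=1, X=2) weight 1/15
  (Z=3, Y=1, X=0) weight 1/10
  (Z=3, Y=1, X=1) weight 1/30
  … 1 more
Group by Y:
  weight(Y=0) = 2/9
  weight(Y=1) = 2/5
Total weight = 2/9 + 2/5 = 28/45
P(Y=0 | obs) = 2/9 / 28/45 = 5/14
P(Y=1 | obs) = 2/5 / 28/45 = 9/14

P(Y = 1 | obs) = 9/14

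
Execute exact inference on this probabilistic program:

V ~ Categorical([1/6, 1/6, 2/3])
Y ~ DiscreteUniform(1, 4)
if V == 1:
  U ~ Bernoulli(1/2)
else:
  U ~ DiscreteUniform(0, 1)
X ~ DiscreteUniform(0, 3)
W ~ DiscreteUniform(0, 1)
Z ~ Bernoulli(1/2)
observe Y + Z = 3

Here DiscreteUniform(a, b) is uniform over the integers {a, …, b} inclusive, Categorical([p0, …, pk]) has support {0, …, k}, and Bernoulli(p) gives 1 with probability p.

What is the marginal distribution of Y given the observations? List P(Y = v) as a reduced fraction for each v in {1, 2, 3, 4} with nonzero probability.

P(Y=2) = 1/2, P(Y=3) = 1/2

Enumerate traces; 96 have nonzero weight after conditioning:
  (V=0, Y=2, U=0, X=0, W=0, Z=1) weight 1/768
  (V=0, Y=2, U=0, X=0, W=1, Z=1) weight 1/768
  (V=0, Y=2, U=0, X=1, W=0, Z=1) weight 1/768
  (V=0, Y=2, U=0, X=1, W=1, Z=1) weight 1/768
  (V=0, Y=2, U=0, X=2, W=0, Z=1) weight 1/768
  (V=0, Y=2, U=0, X=2, W=1, Z=1) weight 1/768
  (V=0, Y=2, U=0, X=3, W=0, Z=1) weight 1/768
  (V=0, Y=2, U=0, X=3, W=1, Z=1) weight 1/768
  (V=0, Y=3, U=0, X=0, W=0, Z=0) weight 1/768
  … 87 more
Group by Y:
  weight(Y=2) = 1/8
  weight(Y=3) = 1/8
Total weight = 1/8 + 1/8 = 1/4
P(Y=2 | obs) = 1/8 / 1/4 = 1/2
P(Y=3 | obs) = 1/8 / 1/4 = 1/2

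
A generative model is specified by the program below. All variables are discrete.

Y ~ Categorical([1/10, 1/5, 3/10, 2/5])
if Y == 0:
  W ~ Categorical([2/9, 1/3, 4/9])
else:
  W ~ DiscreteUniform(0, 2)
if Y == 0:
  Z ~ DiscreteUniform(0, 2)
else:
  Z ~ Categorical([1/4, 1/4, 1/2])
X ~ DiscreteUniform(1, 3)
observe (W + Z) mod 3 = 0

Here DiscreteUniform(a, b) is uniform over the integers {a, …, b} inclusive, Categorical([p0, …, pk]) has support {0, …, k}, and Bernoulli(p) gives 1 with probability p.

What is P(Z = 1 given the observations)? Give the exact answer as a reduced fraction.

P(Z = 1 | obs) = 97/360

Enumerate traces; 36 have nonzero weight after conditioning:
  (Y=0, W=0, Z=0, X=1) weight 1/405
  (Y=0, W=0, Z=0, X=2) weight 1/405
  (Y=0, W=0, Z=0, X=3) weight 1/405
  (Y=0, W=1, Z=2, X=1) weight 1/270
  (Y=0, W=1, Z=2, X=2) weight 1/270
  (Y=0, W=1, Z=2, X=3) weight 1/270
  (Y=0, W=2, Z=1, X=1) weight 2/405
  (Y=0, W=2, Z=1, X=2) weight 2/405
  … 28 more
Group by Z:
  weight(Z=0) = 89/1080
  weight(Z=1) = 97/1080
  weight(Z=2) = 29/180
Total weight = 89/1080 + 97/1080 + 29/180 = 1/3
P(Z=0 | obs) = 89/1080 / 1/3 = 89/360
P(Z=1 | obs) = 97/1080 / 1/3 = 97/360
P(Z=2 | obs) = 29/180 / 1/3 = 29/60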